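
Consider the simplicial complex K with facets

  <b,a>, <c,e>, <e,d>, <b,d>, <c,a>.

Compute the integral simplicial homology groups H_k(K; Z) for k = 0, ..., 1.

H_0 = Z,  H_1 = Z.

Fix the vertex order a < b < c < d < e and write every simplex with vertices in increasing order. Then dim K = 1 and the simplices of K are:

  0-simplices (5): a, b, c, d, e
  1-simplices (5): ab, ac, bd, ce, de

Hence C_0 ≅ Z^5, C_1 ≅ Z^5.

The boundary map ∂_1: C_1 → C_0 maps an edge to its endpoints' difference, ∂[p,q] = q − p. For instance
  ∂de = e − d.
The resulting 5×5 matrix has rank 4, and its Smith normal form has invariant factors (1,1,1,1).

From H_k ≅ ker(∂_k) / im(∂_{k+1}) we obtain:

  H_0: rank C_0 − rank ∂_1 = 5 − 4 = 1, and the invariant factors of ∂_1 are all 1, so H_0 = Z.
  H_1: rank ker ∂_1 − rank ∂_2 = (5 − 4) − 0 = 1, and there is no ∂_2, so H_1 = Z.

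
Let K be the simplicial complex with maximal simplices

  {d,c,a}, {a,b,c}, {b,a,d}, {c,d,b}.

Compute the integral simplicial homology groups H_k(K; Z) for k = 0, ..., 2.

We work with the vertex ordering a < b < c < d. The simplices of K, each written with vertices in increasing order, are:

  0-simplices (4): a, b, c, d
  1-simplices (6): ab, ac, ad, bc, bd, cd
  2-simplices (4): abc, abd, acd, bcd

giving chain groups C_0 ≅ Z^4, C_1 ≅ Z^6, C_2 ≅ Z^4.

∂_1: C_1 → C_0 maps an edge to its endpoints' difference, ∂[p,q] = q − p. For instance
  ∂cd = d − c.
This gives a 4×6 integer matrix of rank 3; reducing to Smith normal form yields diagonal entries (1,1,1).

Boundary ∂_2: C_2 → C_1 sends each 2-simplex [p,q,r] to [q,r] − [p,r] + [p,q]. For instance
  ∂abd = bd − ad + ab,
  ∂abc = bc − ac + ab.
The 6×4 boundary matrix has rank 3 and Smith normal form diag(1,1,1).

Now H_k = ker ∂_k / im ∂_{k+1}, so:

  H_0: rank C_0 − rank ∂_1 = 4 − 3 = 1, and the invariant factors of ∂_1 are all 1, so H_0 ≅ Z.
  H_1: rank ker ∂_1 − rank ∂_2 = (6 − 3) − 3 = 0, and the invariant factors of ∂_2 are all 1, so H_1 ≅ 0.
  H_2: rank ker ∂_2 − rank ∂_3 = (4 − 3) − 0 = 1, and there is no ∂_3, so H_2 ≅ Z.

H_0 = Z,  H_1 = 0,  H_2 = Z.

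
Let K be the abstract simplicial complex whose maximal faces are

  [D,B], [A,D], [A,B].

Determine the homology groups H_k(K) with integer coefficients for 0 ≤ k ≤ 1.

H_0 ≅ Z,  H_1 ≅ Z.

Order the vertices as A < B < D. Listing each simplex with vertices in this order, K has dimension 1 with simplices:

  0-simplices (3): A, B, D
  1-simplices (3): AB, AD, BD

Hence C_0 ≅ Z^3, C_1 ≅ Z^3.

∂_1: C_1 → C_0 maps an edge to its endpoints' difference, ∂[p,q] = q − p. For instance
  ∂AD = D − A.
The 3×3 boundary matrix has rank 2 and Smith normal form diag(1,1).

From H_k ≅ ker(∂_k) / im(∂_{k+1}) we obtain:

  H_0: rank C_0 − rank ∂_1 = 3 − 2 = 1, and the invariant factors of ∂_1 are all 1, so H_0 ≅ Z.
  H_1: rank ker ∂_1 − rank ∂_2 = (3 − 2) − 0 = 1, and there is no ∂_2, so H_1 ≅ Z.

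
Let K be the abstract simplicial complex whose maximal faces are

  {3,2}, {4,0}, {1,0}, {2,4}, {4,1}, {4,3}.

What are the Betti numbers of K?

b_0 = 1, b_1 = 2.

We work with the vertex ordering 0 < 1 < 2 < 3 < 4. The simplices of K, each written with vertices in increasing order, are:

  0-simplices (5): [0], [1], [2], [3], [4]
  1-simplices (6): [0,1], [0,4], [1,4], [2,3], [2,4], [3,4]

Hence C_0 ≅ Z^5, C_1 ≅ Z^6.

∂_1: C_1 → C_0 sends each edge [p,q] (with p < q) to q − p.
As a 5×6 matrix over Z this has rank 4, with invariant factors (1,1,1,1).

From H_k ≅ ker(∂_k) / im(∂_{k+1}) we obtain:

  H_0: rank C_0 − rank ∂_1 = 5 − 4 = 1, and the invariant factors of ∂_1 are all 1, so H_0 = Z.
  H_1: rank ker ∂_1 − rank ∂_2 = (6 − 4) − 0 = 2, and there is no ∂_2, so H_1 = Z^2.

Hence the Betti numbers are b_0 = 1, b_1 = 2.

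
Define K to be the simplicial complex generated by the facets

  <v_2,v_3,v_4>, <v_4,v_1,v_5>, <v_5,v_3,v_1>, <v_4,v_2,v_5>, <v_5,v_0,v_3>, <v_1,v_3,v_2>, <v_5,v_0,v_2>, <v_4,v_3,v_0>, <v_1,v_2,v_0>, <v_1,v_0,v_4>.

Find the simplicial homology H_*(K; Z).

Order the vertices as v_0 < v_1 < v_2 < v_3 < v_4 < v_5. Listing each simplex with vertices in this order, K has dimension 2 with simplices:

  0-simplices (6): [v_0], [v_1], [v_2], [v_3], [v_4], [v_5]
  1-simplices (15): (15 of them)
  2-simplices (10): [v_0,v_1,v_2], [v_0,v_1,v_4], [v_0,v_2,v_5], [v_0,v_3,v_4], [v_0,v_3,v_5], [v_1,v_2,v_3], [v_1,v_3,v_5], [v_1,v_4,v_5], [v_2,v_3,v_4], [v_2,v_4,v_5]

Hence C_0 ≅ Z^6, C_1 ≅ Z^15, C_2 ≅ Z^10.

∂_1: C_1 → C_0 is given by ∂[p,q] = [q] − [p]. For instance
  ∂[v_1,v_3] = [v_3] − [v_1].
As a 6×15 matrix over Z this has rank 5, with invariant factors (1,1,1,1,1).

∂_2: C_2 → C_1 maps a triangle to the signed sum of its edges. For instance
  ∂[v_0,v_1,v_4] = [v_1,v_4] − [v_0,v_4] + [v_0,v_1],
  ∂[v_1,v_2,v_3] = [v_2,v_3] − [v_1,v_3] + [v_1,v_2].
This gives a 15×10 integer matrix of rank 10; reducing to Smith normal form yields diagonal entries (1,1,1,1,1,1,1,1,1,2).

From H_k ≅ ker(∂_k) / im(∂_{k+1}) we obtain:

  H_0: rank C_0 − rank ∂_1 = 6 − 5 = 1, and the invariant factors of ∂_1 are all 1, so H_0 ≅ Z.
  H_1: rank ker ∂_1 − rank ∂_2 = (15 − 5) − 10 = 0, and ∂_2 has invariant factor 2 > 1, so H_1 ≅ Z_2.
  H_2: rank ker ∂_2 − rank ∂_3 = (10 − 10) − 0 = 0, and there is no ∂_3, so H_2 ≅ 0.

H_0 ≅ Z,  H_1 ≅ Z_2,  H_2 = 0.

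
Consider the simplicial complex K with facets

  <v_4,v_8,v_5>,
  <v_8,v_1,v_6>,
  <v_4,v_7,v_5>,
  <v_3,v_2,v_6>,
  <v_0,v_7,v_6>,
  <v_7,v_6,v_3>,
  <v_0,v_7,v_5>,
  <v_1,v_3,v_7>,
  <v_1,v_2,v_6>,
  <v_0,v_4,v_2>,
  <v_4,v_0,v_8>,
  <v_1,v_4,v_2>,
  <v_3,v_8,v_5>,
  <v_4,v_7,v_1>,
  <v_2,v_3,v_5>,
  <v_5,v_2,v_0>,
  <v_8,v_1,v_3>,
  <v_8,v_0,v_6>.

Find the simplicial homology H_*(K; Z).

We work with the vertex ordering v_0 < v_1 < v_2 < v_3 < v_4 < v_5 < v_6 < v_7 < v_8. The simplices of K, each written with vertices in increasing order, are:

  0-simplices (9): [v_0], [v_1], [v_2], [v_3], [v_4], [v_5], [v_6], [v_7], [v_8]
  1-simplices (27): (27 of them)
  2-simplices (18): (18 of them)

giving chain groups C_0 ≅ Z^9, C_1 ≅ Z^27, C_2 ≅ Z^18.

The boundary map ∂_1: C_1 → C_0 maps an edge to its endpoints' difference, ∂[p,q] = q − p.
The 9×27 boundary matrix has rank 8 and Smith normal form diag(1,1,1,1,1,1,1,1).

The boundary map ∂_2: C_2 → C_1 acts by ∂[p,q,r] = [q,r] − [p,r] + [p,q]. For instance
  ∂[v_3,v_5,v_8] = [v_5,v_8] − [v_3,v_8] + [v_3,v_5],
  ∂[v_0,v_4,v_8] = [v_4,v_8] − [v_0,v_8] + [v_0,v_4].
This gives a 27×18 integer matrix of rank 18; reducing to Smith normal form yields diagonal entries (1,1,1,1,1,1,1,1,1,1,1,1,1,1,1,1,1,2).

From H_k ≅ ker(∂_k) / im(∂_{k+1}) we obtain:

  H_0: rank C_0 − rank ∂_1 = 9 − 8 = 1, and the invariant factors of ∂_1 are all 1, so H_0 = Z.
  H_1: rank ker ∂_1 − rank ∂_2 = (27 − 8) − 18 = 1, and ∂_2 has invariant factor 2 > 1, so H_1 = Z ⊕ Z/2.
  H_2: rank ker ∂_2 − rank ∂_3 = (18 − 18) − 0 = 0, and there is no ∂_3, so H_2 = 0.

(K is a triangulation of the Klein bottle.)

H_0 = Z,  H_1 = Z ⊕ Z/2,  H_2 = 0.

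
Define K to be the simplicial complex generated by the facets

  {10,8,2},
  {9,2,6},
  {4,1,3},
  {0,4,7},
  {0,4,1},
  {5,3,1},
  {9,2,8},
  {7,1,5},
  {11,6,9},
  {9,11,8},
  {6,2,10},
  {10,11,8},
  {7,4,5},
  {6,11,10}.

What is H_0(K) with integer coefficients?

H_0 ≅ Z^2.

Order the vertices as 0 < 1 < 2 < 3 < 4 < 5 < 6 < 7 < 8 < 9 < 10 < 11. Listing each simplex with vertices in this order, K has dimension 2 with simplices:

  0-simplices (12): [0], [1], [2], [3], [4], [5], [6], [7], [8], [9], [10], [11]
  1-simplices (24): (24 of them)
  2-simplices (14): [0,1,4], [0,4,7], [1,3,4], [1,3,5], [1,5,7], [2,6,9], [2,6,10], [2,8,9], [2,8,10], [4,5,7], [6,9,11], [6,10,11], [8,9,11], [8,10,11]

so the chain groups are C_0 ≅ Z^12, C_1 ≅ Z^24, C_2 ≅ Z^14.

∂_1: C_1 → C_0 sends each edge [p,q] (with p < q) to q − p.
This gives a 12×24 integer matrix of rank 10; reducing to Smith normal form yields diagonal entries (1,1,1,1,1,1,1,1,1,1).

The boundary map ∂_2: C_2 → C_1 maps a triangle to the signed sum of its edges. For instance
  ∂[1,5,7] = [5,7] − [1,7] + [1,5],
  ∂[2,6,10] = [6,10] − [2,10] + [2,6].
This gives a 24×14 integer matrix of rank 13; reducing to Smith normal form yields diagonal entries (1,1,1,1,1,1,1,1,1,1,1,1,1).

From H_k ≅ ker(∂_k) / im(∂_{k+1}) we obtain:

  H_0: rank C_0 − rank ∂_1 = 12 − 10 = 2, and the invariant factors of ∂_1 are all 1, so H_0 = Z^2.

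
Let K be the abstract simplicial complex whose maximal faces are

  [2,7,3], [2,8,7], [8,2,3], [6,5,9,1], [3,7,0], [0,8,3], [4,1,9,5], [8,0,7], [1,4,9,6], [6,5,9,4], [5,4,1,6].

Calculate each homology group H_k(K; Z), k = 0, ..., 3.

H_0 = Z^2,  H_1 = 0,  H_2 = Z,  H_3 = Z.

Fix the vertex order 0 < 1 < 2 < 3 < 4 < 5 < 6 < 7 < 8 < 9 and write every simplex with vertices in increasing order. Then dim K = 3 and the simplices of K are:

  0-simplices (10): [0], [1], [2], [3], [4], [5], [6], [7], [8], [9]
  1-simplices (19): [0,3], [0,7], [0,8], [1,4], [1,5], [1,6], [1,9], [2,3], [2,7], [2,8], [3,7], [3,8], [4,5], [4,6], [4,9], [5,6], [5,9], [6,9], [7,8]
  2-simplices (16): [0,3,7], [0,3,8], [0,7,8], [1,4,5], [1,4,6], [1,4,9], [1,5,6], [1,5,9], [1,6,9], [2,3,7], [2,3,8], [2,7,8], [4,5,6], [4,5,9], [4,6,9], [5,6,9]
  3-simplices (5): [1,4,5,6], [1,4,5,9], [1,4,6,9], [1,5,6,9], [4,5,6,9]

Hence C_0 ≅ Z^10, C_1 ≅ Z^19, C_2 ≅ Z^16, C_3 ≅ Z^5.

∂_1: C_1 → C_0 maps an edge to its endpoints' difference, ∂[p,q] = q − p. For instance
  ∂[5,6] = [6] − [5].
This gives a 10×19 integer matrix of rank 8; reducing to Smith normal form yields diagonal entries (1,1,1,1,1,1,1,1).

The boundary map ∂_2: C_2 → C_1 acts by ∂[p,q,r] = [q,r] − [p,r] + [p,q]. For instance
  ∂[0,7,8] = [7,8] − [0,8] + [0,7],
  ∂[0,3,7] = [3,7] − [0,7] + [0,3].
The 19×16 boundary matrix has rank 11 and Smith normal form diag(1,1,1,1,1,1,1,1,1,1,1).

∂_3: C_3 → C_2 sends each 3-simplex σ to the alternating sum Σ_i (−1)^i (σ with its i-th vertex removed). For instance
  ∂[1,4,5,9] = [4,5,9] − [1,5,9] + [1,4,9] − [1,4,5],
  ∂[4,5,6,9] = [5,6,9] − [4,6,9] + [4,5,9] − [4,5,6].
The resulting 16×5 matrix has rank 4, and its Smith normal form has invariant factors (1,1,1,1).

Now H_k = ker ∂_k / im ∂_{k+1}, so:

  H_0: rank C_0 − rank ∂_1 = 10 − 8 = 2, and the invariant factors of ∂_1 are all 1, so H_0 = Z^2.
  H_1: rank ker ∂_1 − rank ∂_2 = (19 − 8) − 11 = 0, and the invariant factors of ∂_2 are all 1, so H_1 = 0.
  H_2: rank ker ∂_2 − rank ∂_3 = (16 − 11) − 4 = 1, and the invariant factors of ∂_3 are all 1, so H_2 = Z.
  H_3: rank ker ∂_3 − rank ∂_4 = (5 − 4) − 0 = 1, and there is no ∂_4, so H_3 = Z.

As a check, the Euler characteristic is 10 − 19 + 16 − 5 = 2, which agrees with 2 − 0 + 1 − 1 = 2.
(K is a triangulation of the disjoint union of the 3-sphere S^3 and the 2-sphere S^2.)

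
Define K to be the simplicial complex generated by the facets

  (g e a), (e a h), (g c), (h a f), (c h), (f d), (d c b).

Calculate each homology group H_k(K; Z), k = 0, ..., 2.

We work with the vertex ordering a < b < c < d < e < f < g < h. The simplices of K, each written with vertices in increasing order, are:

  0-simplices (8): a, b, c, d, e, f, g, h
  1-simplices (13): ae, af, ag, ah, bc, bd, cd, cg, ch, df, eg, eh, fh
  2-simplices (4): aeg, aeh, afh, bcd

so the chain groups are C_0 ≅ Z^8, C_1 ≅ Z^13, C_2 ≅ Z^4.

Boundary ∂_1: C_1 → C_0 is given by ∂[p,q] = [q] − [p]. For instance
  ∂ch = h − c.
As a 8×13 matrix over Z this has rank 7, with invariant factors (1,1,1,1,1,1,1).

Boundary ∂_2: C_2 → C_1 sends each 2-simplex [p,q,r] to [q,r] − [p,r] + [p,q]. For instance
  ∂aeg = eg − ag + ae,
  ∂afh = fh − ah + af.
The resulting 13×4 matrix has rank 4, and its Smith normal form has invariant factors (1,1,1,1).

Computing H_k = (kernel of ∂_k) / (image of ∂_{k+1}):

  H_0: rank C_0 − rank ∂_1 = 8 − 7 = 1, and the invariant factors of ∂_1 are all 1, so H_0 = Z.
  H_1: rank ker ∂_1 − rank ∂_2 = (13 − 7) − 4 = 2, and the invariant factors of ∂_2 are all 1, so H_1 = Z^2.
  H_2: rank ker ∂_2 − rank ∂_3 = (4 − 4) − 0 = 0, and there is no ∂_3, so H_2 = 0.

H_0 = Z,  H_1 = Z^2,  H_2 = 0.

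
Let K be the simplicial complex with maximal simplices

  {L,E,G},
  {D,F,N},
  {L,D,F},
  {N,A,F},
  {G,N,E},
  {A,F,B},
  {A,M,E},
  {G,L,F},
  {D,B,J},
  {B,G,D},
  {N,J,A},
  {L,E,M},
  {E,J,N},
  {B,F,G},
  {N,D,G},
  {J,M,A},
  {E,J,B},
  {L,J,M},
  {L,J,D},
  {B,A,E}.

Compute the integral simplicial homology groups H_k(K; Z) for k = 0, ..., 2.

H_0 ≅ Z,  H_1 ≅ Z ⊕ Z/2,  H_2 = 0.

We work with the vertex ordering A < B < D < E < F < G < J < L < M < N. The simplices of K, each written with vertices in increasing order, are:

  0-simplices (10): A, B, D, E, F, G, J, L, M, N
  1-simplices (30): AB, AE, AF, AJ, AM, AN, BD, BE, BF, BG, BJ, DF, DG, DJ, DL, DN, EG, EJ, EL, EM, EN, FG, FL, FN, GL, GN, JL, JM, JN, LM
  2-simplices (20): ABE, ABF, AEM, AFN, AJM, AJN, BDG, BDJ, BEJ, BFG, DFL, DFN, DGN, DJL, EGL, EGN, EJN, ELM, FGL, JLM

Hence C_0 ≅ Z^10, C_1 ≅ Z^30, C_2 ≅ Z^20.

Boundary ∂_1: C_1 → C_0 sends each edge [p,q] (with p < q) to q − p. For instance
  ∂AE = E − A.
As a 10×30 matrix over Z this has rank 9, with invariant factors (1,1,1,1,1,1,1,1,1).

The boundary map ∂_2: C_2 → C_1 acts by ∂[p,q,r] = [q,r] − [p,r] + [p,q]. For instance
  ∂EGN = GN − EN + EG,
  ∂JLM = LM − JM + JL.
The resulting 30×20 matrix has rank 20, and its Smith normal form has invariant factors (1,1,1,1,1,1,1,1,1,1,1,1,1,1,1,1,1,1,1,2).

Computing H_k = (kernel of ∂_k) / (image of ∂_{k+1}):

  H_0: rank C_0 − rank ∂_1 = 10 − 9 = 1, and the invariant factors of ∂_1 are all 1, so H_0 = Z.
  H_1: rank ker ∂_1 − rank ∂_2 = (30 − 9) − 20 = 1, and ∂_2 has invariant factor 2 > 1, so H_1 = Z ⊕ Z/2.
  H_2: rank ker ∂_2 − rank ∂_3 = (20 − 20) − 0 = 0, and there is no ∂_3, so H_2 = 0.

(K is a triangulation of the Klein bottle.)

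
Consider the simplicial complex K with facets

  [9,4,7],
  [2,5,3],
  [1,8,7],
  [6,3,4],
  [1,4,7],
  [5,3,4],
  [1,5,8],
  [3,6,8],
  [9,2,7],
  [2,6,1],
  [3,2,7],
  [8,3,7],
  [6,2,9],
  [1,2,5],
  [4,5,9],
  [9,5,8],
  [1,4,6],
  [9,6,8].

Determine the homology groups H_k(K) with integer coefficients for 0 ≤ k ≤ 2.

Take the total order 1 < 2 < 3 < 4 < 5 < 6 < 7 < 8 < 9 on the vertex set. Then K (dimension 2) consists of the simplices:

  0-simplices (9): [1], [2], [3], [4], [5], [6], [7], [8], [9]
  1-simplices (27): (27 of them)
  2-simplices (18): [1,2,5], [1,2,6], [1,4,6], [1,4,7], [1,5,8], [1,7,8], [2,3,5], [2,3,7], [2,6,9], [2,7,9], [3,4,5], [3,4,6], [3,6,8], [3,7,8], [4,5,9], [4,7,9], [5,8,9], [6,8,9]

so the chain groups are C_0 ≅ Z^9, C_1 ≅ Z^27, C_2 ≅ Z^18.

The boundary map ∂_1: C_1 → C_0 sends each edge [p,q] (with p < q) to q − p. For instance
  ∂[5,9] = [9] − [5].
The 9×27 boundary matrix has rank 8 and Smith normal form diag(1,1,1,1,1,1,1,1).

The boundary map ∂_2: C_2 → C_1 maps a triangle to the signed sum of its edges. For instance
  ∂[3,6,8] = [6,8] − [3,8] + [3,6],
  ∂[2,3,5] = [3,5] − [2,5] + [2,3].
The 27×18 boundary matrix has rank 17 and Smith normal form diag(1,1,1,1,1,1,1,1,1,1,1,1,1,1,1,1,1).

Computing H_k = (kernel of ∂_k) / (image of ∂_{k+1}):

  H_0: rank C_0 − rank ∂_1 = 9 − 8 = 1, and the invariant factors of ∂_1 are all 1, so H_0 ≅ Z.
  H_1: rank ker ∂_1 − rank ∂_2 = (27 − 8) − 17 = 2, and the invariant factors of ∂_2 are all 1, so H_1 ≅ Z^2.
  H_2: rank ker ∂_2 − rank ∂_3 = (18 − 17) − 0 = 1, and there is no ∂_3, so H_2 ≅ Z.

As a check, the Euler characteristic is 9 − 27 + 18 = 0, which agrees with 1 − 2 + 1 = 0.
(K is a triangulation of the torus T^2.)

H_0 ≅ Z,  H_1 ≅ Z^2,  H_2 ≅ Z.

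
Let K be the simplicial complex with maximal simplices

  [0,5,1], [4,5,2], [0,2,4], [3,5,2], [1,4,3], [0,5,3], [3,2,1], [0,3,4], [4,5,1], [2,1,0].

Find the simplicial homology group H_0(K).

K has 6 vertices, 15 edges, 10 triangles.
rank ∂_0 = 0, rank ∂_1 = 5 ⇒ b_0 = 6 − 0 − 5 = 1; all invariant factors of ∂_1 are 1 so no torsion. So H_0 = Z.

H_0 = Z.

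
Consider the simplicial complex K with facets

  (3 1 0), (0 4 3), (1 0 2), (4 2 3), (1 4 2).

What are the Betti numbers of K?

b_0 = 1, b_1 = 1, b_2 = 0.

Take the total order 0 < 1 < 2 < 3 < 4 on the vertex set. Then K (dimension 2) consists of the simplices:

  0-simplices (5): [0], [1], [2], [3], [4]
  1-simplices (10): [0,1], [0,2], [0,3], [0,4], [1,2], [1,3], [1,4], [2,3], [2,4], [3,4]
  2-simplices (5): [0,1,2], [0,1,3], [0,3,4], [1,2,4], [2,3,4]

giving chain groups C_0 ≅ Z^5, C_1 ≅ Z^10, C_2 ≅ Z^5.

The boundary map ∂_1: C_1 → C_0 is given by ∂[p,q] = [q] − [p]. For instance
  ∂[0,1] = [1] − [0].
The 5×10 boundary matrix has rank 4 and Smith normal form diag(1,1,1,1).

The boundary map ∂_2: C_2 → C_1 sends each 2-simplex [p,q,r] to [q,r] − [p,r] + [p,q]. For instance
  ∂[0,1,3] = [1,3] − [0,3] + [0,1],
  ∂[0,1,2] = [1,2] − [0,2] + [0,1].
As a 10×5 matrix over Z this has rank 5, with invariant factors (1,1,1,1,1).

Reading off H_k = ker ∂_k / im ∂_{k+1}:

  H_0: rank C_0 − rank ∂_1 = 5 − 4 = 1, and the invariant factors of ∂_1 are all 1, so H_0 ≅ Z.
  H_1: rank ker ∂_1 − rank ∂_2 = (10 − 4) − 5 = 1, and the invariant factors of ∂_2 are all 1, so H_1 ≅ Z.
  H_2: rank ker ∂_2 − rank ∂_3 = (5 − 5) − 0 = 0, and there is no ∂_3, so H_2 ≅ 0.

(K is a triangulation of the Möbius band.)

Hence the Betti numbers are b_0 = 1, b_1 = 1, b_2 = 0.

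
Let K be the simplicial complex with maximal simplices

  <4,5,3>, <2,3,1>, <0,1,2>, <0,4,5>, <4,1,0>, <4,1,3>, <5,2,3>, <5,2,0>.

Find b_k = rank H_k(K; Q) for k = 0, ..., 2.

Take the total order 0 < 1 < 2 < 3 < 4 < 5 on the vertex set. Then K (dimension 2) consists of the simplices:

  0-simplices (6): [0], [1], [2], [3], [4], [5]
  1-simplices (12): [0,1], [0,2], [0,4], [0,5], [1,2], [1,3], [1,4], [2,3], [2,5], [3,4], [3,5], [4,5]
  2-simplices (8): [0,1,2], [0,1,4], [0,2,5], [0,4,5], [1,2,3], [1,3,4], [2,3,5], [3,4,5]

Hence C_0 ≅ Z^6, C_1 ≅ Z^12, C_2 ≅ Z^8.

∂_1: C_1 → C_0 maps an edge to its endpoints' difference, ∂[p,q] = q − p.
This gives a 6×12 integer matrix of rank 5; reducing to Smith normal form yields diagonal entries (1,1,1,1,1).

The boundary map ∂_2: C_2 → C_1 sends each 2-simplex [p,q,r] to [q,r] − [p,r] + [p,q]. For instance
  ∂[0,2,5] = [2,5] − [0,5] + [0,2],
  ∂[2,3,5] = [3,5] − [2,5] + [2,3].
This gives a 12×8 integer matrix of rank 7; reducing to Smith normal form yields diagonal entries (1,1,1,1,1,1,1).

Computing H_k = (kernel of ∂_k) / (image of ∂_{k+1}):

  H_0: rank C_0 − rank ∂_1 = 6 − 5 = 1, and the invariant factors of ∂_1 are all 1, so H_0 = Z.
  H_1: rank ker ∂_1 − rank ∂_2 = (12 − 5) − 7 = 0, and the invariant factors of ∂_2 are all 1, so H_1 = 0.
  H_2: rank ker ∂_2 − rank ∂_3 = (8 − 7) − 0 = 1, and there is no ∂_3, so H_2 = Z.

As a check, the Euler characteristic is 6 − 12 + 8 = 2, which agrees with 1 − 0 + 1 = 2.

Hence the Betti numbers are b_0 = 1, b_1 = 0, b_2 = 1.

b_0 = 1, b_1 = 0, b_2 = 1.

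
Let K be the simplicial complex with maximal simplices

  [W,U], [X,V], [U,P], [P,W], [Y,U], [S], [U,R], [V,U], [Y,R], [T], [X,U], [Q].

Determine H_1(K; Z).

Fix the vertex order P < Q < R < S < T < U < V < W < X < Y and write every simplex with vertices in increasing order. Then dim K = 1 and the simplices of K are:

  0-simplices (10): P, Q, R, S, T, U, V, W, X, Y
  1-simplices (9): PU, PW, RU, RY, UV, UW, UX, UY, VX

Hence C_0 ≅ Z^10, C_1 ≅ Z^9.

∂_1: C_1 → C_0 sends each edge [p,q] (with p < q) to q − p.
The 10×9 boundary matrix has rank 6 and Smith normal form diag(1,1,1,1,1,1).

Now H_k = ker ∂_k / im ∂_{k+1}, so:

  H_1: rank ker ∂_1 − rank ∂_2 = (9 − 6) − 0 = 3, and there is no ∂_2, so H_1 ≅ Z^3.

H_1 ≅ Z^3.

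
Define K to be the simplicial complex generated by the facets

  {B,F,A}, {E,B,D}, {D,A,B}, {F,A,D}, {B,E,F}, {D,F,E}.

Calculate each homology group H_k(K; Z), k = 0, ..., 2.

We work with the vertex ordering A < B < D < E < F. The simplices of K, each written with vertices in increasing order, are:

  0-simplices (5): A, B, D, E, F
  1-simplices (9): AB, AD, AF, BD, BE, BF, DE, DF, EF
  2-simplices (6): ABD, ABF, ADF, BDE, BEF, DEF

so the chain groups are C_0 ≅ Z^5, C_1 ≅ Z^9, C_2 ≅ Z^6.

The boundary map ∂_1: C_1 → C_0 maps an edge to its endpoints' difference, ∂[p,q] = q − p.
As a 5×9 matrix over Z this has rank 4, with invariant factors (1,1,1,1).

The boundary map ∂_2: C_2 → C_1 sends each 2-simplex [p,q,r] to [q,r] − [p,r] + [p,q]. For instance
  ∂BEF = EF − BF + BE,
  ∂BDE = DE − BE + BD.
The resulting 9×6 matrix has rank 5, and its Smith normal form has invariant factors (1,1,1,1,1).

Now H_k = ker ∂_k / im ∂_{k+1}, so:

  H_0: rank C_0 − rank ∂_1 = 5 − 4 = 1, and the invariant factors of ∂_1 are all 1, so H_0 ≅ Z.
  H_1: rank ker ∂_1 − rank ∂_2 = (9 − 4) − 5 = 0, and the invariant factors of ∂_2 are all 1, so H_1 ≅ 0.
  H_2: rank ker ∂_2 − rank ∂_3 = (6 − 5) − 0 = 1, and there is no ∂_3, so H_2 ≅ Z.

(K is a triangulation of the 2-sphere S^2.)

H_0 = Z,  H_1 = 0,  H_2 = Z.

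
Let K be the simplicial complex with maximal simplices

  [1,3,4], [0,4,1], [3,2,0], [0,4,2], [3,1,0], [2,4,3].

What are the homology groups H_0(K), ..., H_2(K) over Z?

K has 5 vertices, 9 edges, 6 triangles.
rank ∂_0 = 0, rank ∂_1 = 4 ⇒ b_0 = 5 − 0 − 4 = 1; all invariant factors of ∂_1 are 1 so no torsion. So H_0 = Z.
rank ∂_1 = 4, rank ∂_2 = 5 ⇒ b_1 = 9 − 4 − 5 = 0; all invariant factors of ∂_2 are 1 so no torsion. So H_1 = 0.
rank ∂_2 = 5, rank ∂_3 = 0 ⇒ b_2 = 6 − 5 − 0 = 1. So H_2 = Z.

H_0 = Z,  H_1 = 0,  H_2 = Z.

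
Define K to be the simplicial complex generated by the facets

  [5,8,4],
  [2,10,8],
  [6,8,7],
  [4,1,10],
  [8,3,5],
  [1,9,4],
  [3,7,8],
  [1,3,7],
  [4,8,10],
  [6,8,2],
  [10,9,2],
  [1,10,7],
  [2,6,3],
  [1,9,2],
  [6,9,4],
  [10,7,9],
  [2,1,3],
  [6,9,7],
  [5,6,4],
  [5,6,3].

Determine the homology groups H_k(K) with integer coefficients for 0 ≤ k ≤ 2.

H_0 ≅ Z,  H_1 ≅ Z ⊕ Z_2,  H_2 = 0.

Fix the vertex order 1 < 2 < 3 < 4 < 5 < 6 < 7 < 8 < 9 < 10 and write every simplex with vertices in increasing order. Then dim K = 2 and the simplices of K are:

  0-simplices (10): [1], [2], [3], [4], [5], [6], [7], [8], [9], [10]
  1-simplices (30): (30 of them)
  2-simplices (20): (20 of them)

so the chain groups are C_0 ≅ Z^10, C_1 ≅ Z^30, C_2 ≅ Z^20.

∂_1: C_1 → C_0 is given by ∂[p,q] = [q] − [p]. For instance
  ∂[5,6] = [6] − [5].
As a 10×30 matrix over Z this has rank 9, with invariant factors (1,1,1,1,1,1,1,1,1).

The boundary map ∂_2: C_2 → C_1 sends each 2-simplex [p,q,r] to [q,r] − [p,r] + [p,q]. For instance
  ∂[2,9,10] = [9,10] − [2,10] + [2,9],
  ∂[2,6,8] = [6,8] − [2,8] + [2,6].
This gives a 30×20 integer matrix of rank 20; reducing to Smith normal form yields diagonal entries (1,1,1,1,1,1,1,1,1,1,1,1,1,1,1,1,1,1,1,2).

Computing H_k = (kernel of ∂_k) / (image of ∂_{k+1}):

  H_0: rank C_0 − rank ∂_1 = 10 − 9 = 1, and the invariant factors of ∂_1 are all 1, so H_0 = Z.
  H_1: rank ker ∂_1 − rank ∂_2 = (30 − 9) − 20 = 1, and ∂_2 has invariant factor 2 > 1, so H_1 = Z ⊕ Z_2.
  H_2: rank ker ∂_2 − rank ∂_3 = (20 − 20) − 0 = 0, and there is no ∂_3, so H_2 = 0.

As a check, the Euler characteristic is 10 − 30 + 20 = 0, which agrees with 1 − 1 + 0 = 0.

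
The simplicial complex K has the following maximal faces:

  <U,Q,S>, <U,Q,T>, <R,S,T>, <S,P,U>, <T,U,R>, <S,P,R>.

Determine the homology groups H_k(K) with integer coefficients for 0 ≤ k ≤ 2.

K has 6 vertices, 12 edges, 6 triangles.
rank ∂_0 = 0, rank ∂_1 = 5 ⇒ b_0 = 6 − 0 − 5 = 1; all invariant factors of ∂_1 are 1 so no torsion. So H_0 = Z.
rank ∂_1 = 5, rank ∂_2 = 6 ⇒ b_1 = 12 − 5 − 6 = 1; all invariant factors of ∂_2 are 1 so no torsion. So H_1 = Z.
rank ∂_2 = 6, rank ∂_3 = 0 ⇒ b_2 = 6 − 6 − 0 = 0. So H_2 = 0.

H_0 = Z,  H_1 = Z,  H_2 = 0.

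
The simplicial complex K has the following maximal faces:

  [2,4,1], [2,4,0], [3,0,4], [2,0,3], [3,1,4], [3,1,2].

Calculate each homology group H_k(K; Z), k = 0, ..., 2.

H_0 = Z,  H_1 = 0,  H_2 = Z.

Take the total order 0 < 1 < 2 < 3 < 4 on the vertex set. Then K (dimension 2) consists of the simplices:

  0-simplices (5): [0], [1], [2], [3], [4]
  1-simplices (9): [0,2], [0,3], [0,4], [1,2], [1,3], [1,4], [2,3], [2,4], [3,4]
  2-simplices (6): [0,2,3], [0,2,4], [0,3,4], [1,2,3], [1,2,4], [1,3,4]

so the chain groups are C_0 ≅ Z^5, C_1 ≅ Z^9, C_2 ≅ Z^6.

Boundary ∂_1: C_1 → C_0 sends each edge [p,q] (with p < q) to q − p. For instance
  ∂[1,3] = [3] − [1].
As a 5×9 matrix over Z this has rank 4, with invariant factors (1,1,1,1).

Boundary ∂_2: C_2 → C_1 maps a triangle to the signed sum of its edges. For instance
  ∂[1,2,4] = [2,4] − [1,4] + [1,2],
  ∂[1,3,4] = [3,4] − [1,4] + [1,3].
As a 9×6 matrix over Z this has rank 5, with invariant factors (1,1,1,1,1).

Computing H_k = (kernel of ∂_k) / (image of ∂_{k+1}):

  H_0: rank C_0 − rank ∂_1 = 5 − 4 = 1, and the invariant factors of ∂_1 are all 1, so H_0 ≅ Z.
  H_1: rank ker ∂_1 − rank ∂_2 = (9 − 4) − 5 = 0, and the invariant factors of ∂_2 are all 1, so H_1 ≅ 0.
  H_2: rank ker ∂_2 − rank ∂_3 = (6 − 5) − 0 = 1, and there is no ∂_3, so H_2 ≅ Z.

As a check, the Euler characteristic is 5 − 9 + 6 = 2, which agrees with 1 − 0 + 1 = 2.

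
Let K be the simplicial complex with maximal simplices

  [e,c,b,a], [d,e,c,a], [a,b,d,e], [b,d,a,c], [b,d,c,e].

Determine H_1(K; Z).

H_1 = 0.

We work with the vertex ordering a < b < c < d < e. The simplices of K, each written with vertices in increasing order, are:

  0-simplices (5): a, b, c, d, e
  1-simplices (10): ab, ac, ad, ae, bc, bd, be, cd, ce, de
  2-simplices (10): abc, abd, abe, acd, ace, ade, bcd, bce, bde, cde
  3-simplices (5): abcd, abce, abde, acde, bcde

Hence C_0 ≅ Z^5, C_1 ≅ Z^10, C_2 ≅ Z^10, C_3 ≅ Z^5.

Boundary ∂_1: C_1 → C_0 maps an edge to its endpoints' difference, ∂[p,q] = q − p. For instance
  ∂be = e − b.
The 5×10 boundary matrix has rank 4 and Smith normal form diag(1,1,1,1).

The boundary map ∂_2: C_2 → C_1 acts by ∂[p,q,r] = [q,r] − [p,r] + [p,q]. For instance
  ∂ace = ce − ae + ac,
  ∂abd = bd − ad + ab.
The 10×10 boundary matrix has rank 6 and Smith normal form diag(1,1,1,1,1,1).

Boundary ∂_3: C_3 → C_2 sends each 3-simplex σ to the alternating sum Σ_i (−1)^i (σ with its i-th vertex removed). For instance
  ∂abde = bde − ade + abe − abd,
  ∂bcde = cde − bde + bce − bcd.
As a 10×5 matrix over Z this has rank 4, with invariant factors (1,1,1,1).

Now H_k = ker ∂_k / im ∂_{k+1}, so:

  H_1: rank ker ∂_1 − rank ∂_2 = (10 − 4) − 6 = 0, and the invariant factors of ∂_2 are all 1, so H_1 ≅ 0.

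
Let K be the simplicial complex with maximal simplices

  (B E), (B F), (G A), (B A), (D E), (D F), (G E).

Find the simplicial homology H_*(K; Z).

We work with the vertex ordering A < B < D < E < F < G. The simplices of K, each written with vertices in increasing order, are:

  0-simplices (6): A, B, D, E, F, G
  1-simplices (7): AB, AG, BE, BF, DE, DF, EG

so the chain groups are C_0 ≅ Z^6, C_1 ≅ Z^7.

∂_1: C_1 → C_0 maps an edge to its endpoints' difference, ∂[p,q] = q − p. For instance
  ∂EG = G − E.
This gives a 6×7 integer matrix of rank 5; reducing to Smith normal form yields diagonal entries (1,1,1,1,1).

Now H_k = ker ∂_k / im ∂_{k+1}, so:

  H_0: rank C_0 − rank ∂_1 = 6 − 5 = 1, and the invariant factors of ∂_1 are all 1, so H_0 = Z.
  H_1: rank ker ∂_1 − rank ∂_2 = (7 − 5) − 0 = 2, and there is no ∂_2, so H_1 = Z^2.

H_0 ≅ Z,  H_1 ≅ Z^2.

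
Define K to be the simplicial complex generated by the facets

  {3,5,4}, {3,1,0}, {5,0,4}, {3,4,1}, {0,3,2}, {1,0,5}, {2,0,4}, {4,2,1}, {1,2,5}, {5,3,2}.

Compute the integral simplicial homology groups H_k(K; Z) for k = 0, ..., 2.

H_0 ≅ Z,  H_1 ≅ Z/2,  H_2 = 0.

We work with the vertex ordering 0 < 1 < 2 < 3 < 4 < 5. The simplices of K, each written with vertices in increasing order, are:

  0-simplices (6): [0], [1], [2], [3], [4], [5]
  1-simplices (15): [0,1], [0,2], [0,3], [0,4], [0,5], [1,2], [1,3], [1,4], [1,5], [2,3], [2,4], [2,5], [3,4], [3,5], [4,5]
  2-simplices (10): [0,1,3], [0,1,5], [0,2,3], [0,2,4], [0,4,5], [1,2,4], [1,2,5], [1,3,4], [2,3,5], [3,4,5]

giving chain groups C_0 ≅ Z^6, C_1 ≅ Z^15, C_2 ≅ Z^10.

The boundary map ∂_1: C_1 → C_0 sends each edge [p,q] (with p < q) to q − p. For instance
  ∂[3,5] = [5] − [3].
This gives a 6×15 integer matrix of rank 5; reducing to Smith normal form yields diagonal entries (1,1,1,1,1).

The boundary map ∂_2: C_2 → C_1 acts by ∂[p,q,r] = [q,r] − [p,r] + [p,q]. For instance
  ∂[0,2,3] = [2,3] − [0,3] + [0,2],
  ∂[0,1,3] = [1,3] − [0,3] + [0,1].
As a 15×10 matrix over Z this has rank 10, with invariant factors (1,1,1,1,1,1,1,1,1,2).

Now H_k = ker ∂_k / im ∂_{k+1}, so:

  H_0: rank C_0 − rank ∂_1 = 6 − 5 = 1, and the invariant factors of ∂_1 are all 1, so H_0 ≅ Z.
  H_1: rank ker ∂_1 − rank ∂_2 = (15 − 5) − 10 = 0, and ∂_2 has invariant factor 2 > 1, so H_1 ≅ Z/2.
  H_2: rank ker ∂_2 − rank ∂_3 = (10 − 10) − 0 = 0, and there is no ∂_3, so H_2 ≅ 0.

As a check, the Euler characteristic is 6 − 15 + 10 = 1, which agrees with 1 − 0 + 0 = 1.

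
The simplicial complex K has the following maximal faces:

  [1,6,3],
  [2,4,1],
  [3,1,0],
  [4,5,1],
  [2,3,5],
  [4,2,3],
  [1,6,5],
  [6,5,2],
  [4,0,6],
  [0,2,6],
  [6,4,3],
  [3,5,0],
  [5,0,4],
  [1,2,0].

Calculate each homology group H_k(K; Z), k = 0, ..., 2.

Fix the vertex order 0 < 1 < 2 < 3 < 4 < 5 < 6 and write every simplex with vertices in increasing order. Then dim K = 2 and the simplices of K are:

  0-simplices (7): [0], [1], [2], [3], [4], [5], [6]
  1-simplices (21): [0,1], [0,2], [0,3], [0,4], [0,5], [0,6], [1,2], [1,3], [1,4], [1,5], [1,6], [2,3], [2,4], [2,5], [2,6], [3,4], [3,5], [3,6], [4,5], [4,6], [5,6]
  2-simplices (14): [0,1,2], [0,1,3], [0,2,6], [0,3,5], [0,4,5], [0,4,6], [1,2,4], [1,3,6], [1,4,5], [1,5,6], [2,3,4], [2,3,5], [2,5,6], [3,4,6]

Hence C_0 ≅ Z^7, C_1 ≅ Z^21, C_2 ≅ Z^14.

Boundary ∂_1: C_1 → C_0 is given by ∂[p,q] = [q] − [p].
The 7×21 boundary matrix has rank 6 and Smith normal form diag(1,1,1,1,1,1).

∂_2: C_2 → C_1 acts by ∂[p,q,r] = [q,r] − [p,r] + [p,q]. For instance
  ∂[0,4,5] = [4,5] − [0,5] + [0,4],
  ∂[1,2,4] = [2,4] − [1,4] + [1,2].
The resulting 21×14 matrix has rank 13, and its Smith normal form has invariant factors (1,1,1,1,1,1,1,1,1,1,1,1,1).

From H_k ≅ ker(∂_k) / im(∂_{k+1}) we obtain:

  H_0: rank C_0 − rank ∂_1 = 7 − 6 = 1, and the invariant factors of ∂_1 are all 1, so H_0 ≅ Z.
  H_1: rank ker ∂_1 − rank ∂_2 = (21 − 6) − 13 = 2, and the invariant factors of ∂_2 are all 1, so H_1 ≅ Z^2.
  H_2: rank ker ∂_2 − rank ∂_3 = (14 − 13) − 0 = 1, and there is no ∂_3, so H_2 ≅ Z.

As a check, the Euler characteristic is 7 − 21 + 14 = 0, which agrees with 1 − 2 + 1 = 0.
(K is a triangulation of the torus T^2.)

H_0 = Z,  H_1 = Z^2,  H_2 = Z.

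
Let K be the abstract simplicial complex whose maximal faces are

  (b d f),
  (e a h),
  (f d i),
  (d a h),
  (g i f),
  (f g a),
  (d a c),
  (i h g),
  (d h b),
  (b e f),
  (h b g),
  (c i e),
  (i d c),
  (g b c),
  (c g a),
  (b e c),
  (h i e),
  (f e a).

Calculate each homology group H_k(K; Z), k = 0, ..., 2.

H_0 ≅ Z,  H_1 ≅ Z^2,  H_2 ≅ Z.

Take the total order a < b < c < d < e < f < g < h < i on the vertex set. Then K (dimension 2) consists of the simplices:

  0-simplices (9): a, b, c, d, e, f, g, h, i
  1-simplices (27): ac, ad, ae, af, ag, ah, bc, bd, be, bf, bg, bh, cd, ce, cg, ci, df, dh, di, ef, eh, ei, fg, fi, gh, gi, hi
  2-simplices (18): acd, acg, adh, aef, aeh, afg, bce, bcg, bdf, bdh, bef, bgh, cdi, cei, dfi, ehi, fgi, ghi

so the chain groups are C_0 ≅ Z^9, C_1 ≅ Z^27, C_2 ≅ Z^18.

Boundary ∂_1: C_1 → C_0 maps an edge to its endpoints' difference, ∂[p,q] = q − p.
This gives a 9×27 integer matrix of rank 8; reducing to Smith normal form yields diagonal entries (1,1,1,1,1,1,1,1).

Boundary ∂_2: C_2 → C_1 maps a triangle to the signed sum of its edges. For instance
  ∂ghi = hi − gi + gh,
  ∂acd = cd − ad + ac.
As a 27×18 matrix over Z this has rank 17, with invariant factors (1,1,1,1,1,1,1,1,1,1,1,1,1,1,1,1,1).

From H_k ≅ ker(∂_k) / im(∂_{k+1}) we obtain:

  H_0: rank C_0 − rank ∂_1 = 9 − 8 = 1, and the invariant factors of ∂_1 are all 1, so H_0 ≅ Z.
  H_1: rank ker ∂_1 − rank ∂_2 = (27 − 8) − 17 = 2, and the invariant factors of ∂_2 are all 1, so H_1 ≅ Z^2.
  H_2: rank ker ∂_2 − rank ∂_3 = (18 − 17) − 0 = 1, and there is no ∂_3, so H_2 ≅ Z.

As a check, the Euler characteristic is 9 − 27 + 18 = 0, which agrees with 1 − 2 + 1 = 0.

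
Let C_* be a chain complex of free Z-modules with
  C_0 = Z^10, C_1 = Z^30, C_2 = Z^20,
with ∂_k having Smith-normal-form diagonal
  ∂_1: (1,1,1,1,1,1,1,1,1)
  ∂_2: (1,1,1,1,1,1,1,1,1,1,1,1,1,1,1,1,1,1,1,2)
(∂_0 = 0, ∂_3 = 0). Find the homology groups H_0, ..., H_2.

H_0 ≅ Z,  H_1 ≅ Z ⊕ Z/2,  H_2 = 0.

H_0: b_0 = 10 − 0 − 9 = 1; torsion from ∂_1 factors > 1: none. So H_0 ≅ Z.
H_1: b_1 = 30 − 9 − 20 = 1; torsion from ∂_2 factors > 1: [2]. So H_1 ≅ Z ⊕ Z/2.
H_2: b_2 = 20 − 20 − 0 = 0; torsion from ∂_3 factors > 1: none. So H_2 ≅ 0.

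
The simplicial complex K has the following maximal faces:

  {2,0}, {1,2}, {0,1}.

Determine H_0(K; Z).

H_0 ≅ Z.

We work with the vertex ordering 0 < 1 < 2. The simplices of K, each written with vertices in increasing order, are:

  0-simplices (3): [0], [1], [2]
  1-simplices (3): [0,1], [0,2], [1,2]

Hence C_0 ≅ Z^3, C_1 ≅ Z^3.

The boundary map ∂_1: C_1 → C_0 is given by ∂[p,q] = [q] − [p]. For instance
  ∂[1,2] = [2] − [1].
The 3×3 boundary matrix has rank 2 and Smith normal form diag(1,1).

From H_k ≅ ker(∂_k) / im(∂_{k+1}) we obtain:

  H_0: rank C_0 − rank ∂_1 = 3 − 2 = 1, and the invariant factors of ∂_1 are all 1, so H_0 = Z.

(K is a triangulation of the circle S^1.)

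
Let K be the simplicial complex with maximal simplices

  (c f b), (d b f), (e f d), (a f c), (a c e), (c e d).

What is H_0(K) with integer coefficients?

H_0 ≅ Z.

Take the total order a < b < c < d < e < f on the vertex set. Then K (dimension 2) consists of the simplices:

  0-simplices (6): a, b, c, d, e, f
  1-simplices (12): ac, ae, af, bc, bd, bf, cd, ce, cf, de, df, ef
  2-simplices (6): ace, acf, bcf, bdf, cde, def

so the chain groups are C_0 ≅ Z^6, C_1 ≅ Z^12, C_2 ≅ Z^6.

The boundary map ∂_1: C_1 → C_0 maps an edge to its endpoints' difference, ∂[p,q] = q − p. For instance
  ∂cf = f − c.
This gives a 6×12 integer matrix of rank 5; reducing to Smith normal form yields diagonal entries (1,1,1,1,1).

The boundary map ∂_2: C_2 → C_1 maps a triangle to the signed sum of its edges. For instance
  ∂bdf = df − bf + bd,
  ∂bcf = cf − bf + bc.
The 12×6 boundary matrix has rank 6 and Smith normal form diag(1,1,1,1,1,1).

Reading off H_k = ker ∂_k / im ∂_{k+1}:

  H_0: rank C_0 − rank ∂_1 = 6 − 5 = 1, and the invariant factors of ∂_1 are all 1, so H_0 ≅ Z.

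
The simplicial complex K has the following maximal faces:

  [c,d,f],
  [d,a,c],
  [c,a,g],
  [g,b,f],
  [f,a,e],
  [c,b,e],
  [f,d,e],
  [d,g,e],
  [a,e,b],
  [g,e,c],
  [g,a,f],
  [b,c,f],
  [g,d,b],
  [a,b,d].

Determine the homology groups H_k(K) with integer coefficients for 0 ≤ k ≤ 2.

We work with the vertex ordering a < b < c < d < e < f < g. The simplices of K, each written with vertices in increasing order, are:

  0-simplices (7): a, b, c, d, e, f, g
  1-simplices (21): ab, ac, ad, ae, af, ag, bc, bd, be, bf, bg, cd, ce, cf, cg, de, df, dg, ef, eg, fg
  2-simplices (14): abd, abe, acd, acg, aef, afg, bce, bcf, bdg, bfg, cdf, ceg, def, deg

so the chain groups are C_0 ≅ Z^7, C_1 ≅ Z^21, C_2 ≅ Z^14.

∂_1: C_1 → C_0 sends each edge [p,q] (with p < q) to q − p. For instance
  ∂bg = g − b.
The 7×21 boundary matrix has rank 6 and Smith normal form diag(1,1,1,1,1,1).

The boundary map ∂_2: C_2 → C_1 acts by ∂[p,q,r] = [q,r] − [p,r] + [p,q]. For instance
  ∂aef = ef − af + ae,
  ∂bdg = dg − bg + bd.
The resulting 21×14 matrix has rank 13, and its Smith normal form has invariant factors (1,1,1,1,1,1,1,1,1,1,1,1,1).

Reading off H_k = ker ∂_k / im ∂_{k+1}:

  H_0: rank C_0 − rank ∂_1 = 7 − 6 = 1, and the invariant factors of ∂_1 are all 1, so H_0 = Z.
  H_1: rank ker ∂_1 − rank ∂_2 = (21 − 6) − 13 = 2, and the invariant factors of ∂_2 are all 1, so H_1 = Z^2.
  H_2: rank ker ∂_2 − rank ∂_3 = (14 − 13) − 0 = 1, and there is no ∂_3, so H_2 = Z.

As a check, the Euler characteristic is 7 − 21 + 14 = 0, which agrees with 1 − 2 + 1 = 0.
(K is a triangulation of the torus T^2.)

H_0 ≅ Z,  H_1 ≅ Z^2,  H_2 ≅ Z.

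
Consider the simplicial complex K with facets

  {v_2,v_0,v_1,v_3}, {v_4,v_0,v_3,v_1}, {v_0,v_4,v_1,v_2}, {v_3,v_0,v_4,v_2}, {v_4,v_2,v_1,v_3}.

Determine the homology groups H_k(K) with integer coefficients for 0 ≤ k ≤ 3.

Order the vertices as v_0 < v_1 < v_2 < v_3 < v_4. Listing each simplex with vertices in this order, K has dimension 3 with simplices:

  0-simplices (5): [v_0], [v_1], [v_2], [v_3], [v_4]
  1-simplices (10): [v_0,v_1], [v_0,v_2], [v_0,v_3], [v_0,v_4], [v_1,v_2], [v_1,v_3], [v_1,v_4], [v_2,v_3], [v_2,v_4], [v_3,v_4]
  2-simplices (10): [v_0,v_1,v_2], [v_0,v_1,v_3], [v_0,v_1,v_4], [v_0,v_2,v_3], [v_0,v_2,v_4], [v_0,v_3,v_4], [v_1,v_2,v_3], [v_1,v_2,v_4], [v_1,v_3,v_4], [v_2,v_3,v_4]
  3-simplices (5): [v_0,v_1,v_2,v_3], [v_0,v_1,v_2,v_4], [v_0,v_1,v_3,v_4], [v_0,v_2,v_3,v_4], [v_1,v_2,v_3,v_4]

Hence C_0 ≅ Z^5, C_1 ≅ Z^10, C_2 ≅ Z^10, C_3 ≅ Z^5.

The boundary map ∂_1: C_1 → C_0 maps an edge to its endpoints' difference, ∂[p,q] = q − p.
The resulting 5×10 matrix has rank 4, and its Smith normal form has invariant factors (1,1,1,1).

The boundary map ∂_2: C_2 → C_1 acts by ∂[p,q,r] = [q,r] − [p,r] + [p,q]. For instance
  ∂[v_0,v_2,v_4] = [v_2,v_4] − [v_0,v_4] + [v_0,v_2],
  ∂[v_0,v_2,v_3] = [v_2,v_3] − [v_0,v_3] + [v_0,v_2].
As a 10×10 matrix over Z this has rank 6, with invariant factors (1,1,1,1,1,1).

∂_3: C_3 → C_2 sends each 3-simplex σ to the alternating sum Σ_i (−1)^i (σ with its i-th vertex removed). For instance
  ∂[v_0,v_1,v_3,v_4] = [v_1,v_3,v_4] − [v_0,v_3,v_4] + [v_0,v_1,v_4] − [v_0,v_1,v_3],
  ∂[v_0,v_2,v_3,v_4] = [v_2,v_3,v_4] − [v_0,v_3,v_4] + [v_0,v_2,v_4] − [v_0,v_2,v_3].
The 10×5 boundary matrix has rank 4 and Smith normal form diag(1,1,1,1).

Computing H_k = (kernel of ∂_k) / (image of ∂_{k+1}):

  H_0: rank C_0 − rank ∂_1 = 5 − 4 = 1, and the invariant factors of ∂_1 are all 1, so H_0 ≅ Z.
  H_1: rank ker ∂_1 − rank ∂_2 = (10 − 4) − 6 = 0, and the invariant factors of ∂_2 are all 1, so H_1 ≅ 0.
  H_2: rank ker ∂_2 − rank ∂_3 = (10 − 6) − 4 = 0, and the invariant factors of ∂_3 are all 1, so H_2 ≅ 0.
  H_3: rank ker ∂_3 − rank ∂_4 = (5 − 4) − 0 = 1, and there is no ∂_4, so H_3 ≅ Z.

H_0 ≅ Z,  H_1 = 0,  H_2 = 0,  H_3 ≅ Z.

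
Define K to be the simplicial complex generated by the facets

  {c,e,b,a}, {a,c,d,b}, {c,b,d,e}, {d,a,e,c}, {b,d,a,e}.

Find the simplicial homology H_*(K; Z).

H_0 = Z,  H_1 = 0,  H_2 = 0,  H_3 = Z.

Fix the vertex order a < b < c < d < e and write every simplex with vertices in increasing order. Then dim K = 3 and the simplices of K are:

  0-simplices (5): a, b, c, d, e
  1-simplices (10): ab, ac, ad, ae, bc, bd, be, cd, ce, de
  2-simplices (10): abc, abd, abe, acd, ace, ade, bcd, bce, bde, cde
  3-simplices (5): abcd, abce, abde, acde, bcde

so the chain groups are C_0 ≅ Z^5, C_1 ≅ Z^10, C_2 ≅ Z^10, C_3 ≅ Z^5.

∂_1: C_1 → C_0 is given by ∂[p,q] = [q] − [p].
The resulting 5×10 matrix has rank 4, and its Smith normal form has invariant factors (1,1,1,1).

∂_2: C_2 → C_1 sends each 2-simplex [p,q,r] to [q,r] − [p,r] + [p,q]. For instance
  ∂acd = cd − ad + ac,
  ∂bce = ce − be + bc.
As a 10×10 matrix over Z this has rank 6, with invariant factors (1,1,1,1,1,1).

Boundary ∂_3: C_3 → C_2 sends each 3-simplex σ to the alternating sum Σ_i (−1)^i (σ with its i-th vertex removed). For instance
  ∂bcde = cde − bde + bce − bcd,
  ∂abde = bde − ade + abe − abd.
As a 10×5 matrix over Z this has rank 4, with invariant factors (1,1,1,1).

From H_k ≅ ker(∂_k) / im(∂_{k+1}) we obtain:

  H_0: rank C_0 − rank ∂_1 = 5 − 4 = 1, and the invariant factors of ∂_1 are all 1, so H_0 ≅ Z.
  H_1: rank ker ∂_1 − rank ∂_2 = (10 − 4) − 6 = 0, and the invariant factors of ∂_2 are all 1, so H_1 ≅ 0.
  H_2: rank ker ∂_2 − rank ∂_3 = (10 − 6) − 4 = 0, and the invariant factors of ∂_3 are all 1, so H_2 ≅ 0.
  H_3: rank ker ∂_3 − rank ∂_4 = (5 − 4) − 0 = 1, and there is no ∂_4, so H_3 ≅ Z.

(K is a triangulation of the 3-sphere S^3.)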